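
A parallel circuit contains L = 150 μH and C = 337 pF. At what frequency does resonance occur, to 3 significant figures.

708 kHz

ω₀ = 1/√(LC) = 1/√(0.00015 × 3.37e-10) = 4.448e+06 rad/s
f₀ = ω₀/(2π) = 708 kHz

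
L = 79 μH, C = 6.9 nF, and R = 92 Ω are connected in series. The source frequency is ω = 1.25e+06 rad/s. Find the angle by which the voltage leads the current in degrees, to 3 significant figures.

-10.6°

X_L = ωL = 98.8 Ω
X_C = 1/(ωC) = 116 Ω
Net reactance X = X_L − X_C = -17.2 Ω
Z = 92.0 − j17.2 Ω
|Z| = √(92.0² + 17.2²) = 93.6 Ω
∠Z = arctan(-17.2/92.0) = -10.6°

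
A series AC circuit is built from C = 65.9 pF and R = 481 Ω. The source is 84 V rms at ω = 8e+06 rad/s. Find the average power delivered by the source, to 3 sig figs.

X_C = 1/(ωC) = 1900 Ω
Z = 481 − j1900 Ω
|Z| = √(481² + 1900²) = 1960 Ω
∠Z = arctan(-1900/481) = -75.8°
I = V/|Z| = 42.9 mA
P = VI cos φ = 84 × 0.0429 × cos(-75.8°) = 886 mW

886 mW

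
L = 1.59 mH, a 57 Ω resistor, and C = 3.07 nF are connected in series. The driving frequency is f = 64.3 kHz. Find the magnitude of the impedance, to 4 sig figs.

173.5 Ω

ω = 2πf = 404000 rad/s
X_L = ωL = 642.4 Ω
X_C = 1/(ωC) = 806.3 Ω
Net reactance X = X_L − X_C = -163.9 Ω
Z = 57.00 − j163.9 Ω
|Z| = √(57.00² + 163.9²) = 173.5 Ω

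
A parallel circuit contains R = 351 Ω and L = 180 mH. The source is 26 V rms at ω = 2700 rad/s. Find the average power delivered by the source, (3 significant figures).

1.93 W

X_L = ωL = 486 Ω
Parallel: admittances add. Y = 1/R + 1/(jωL)
Y = (0.00285 − j0.00206) S
|Y| = 0.00351 S → |Z| = 1/|Y| = 285 Ω, ∠Z = −∠Y = 35.8°
I = V/|Z| = 91.4 mA
P = VI cos φ = 26 × 0.0914 × cos(35.8°) = 1.93 W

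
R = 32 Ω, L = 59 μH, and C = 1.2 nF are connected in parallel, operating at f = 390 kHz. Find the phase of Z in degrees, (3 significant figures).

7.25°

ω = 2πf = 2.45e+06 rad/s
X_L = ωL = 145 Ω
X_C = 1/(ωC) = 340 Ω
Parallel: admittances add. Y = 1/R + 1/(jωL) + jωC
Y = (0.0312 − j0.00398) S
|Y| = 0.0315 S → |Z| = 1/|Y| = 31.7 Ω, ∠Z = −∠Y = 7.25°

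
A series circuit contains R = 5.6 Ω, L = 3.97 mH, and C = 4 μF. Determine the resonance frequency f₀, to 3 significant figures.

1.26 kHz

ω₀ = 1/√(LC) = 1/√(0.00397 × 4e-06) = 7936 rad/s
f₀ = ω₀/(2π) = 1.26 kHz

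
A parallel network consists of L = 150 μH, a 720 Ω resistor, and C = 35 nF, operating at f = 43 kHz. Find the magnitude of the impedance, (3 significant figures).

ω = 2πf = 270200 rad/s
X_L = ωL = 40.5 Ω
X_C = 1/(ωC) = 106 Ω
Parallel: admittances add. Y = 1/R + 1/(jωL) + jωC
Y = (0.00139 − j0.0152) S
|Y| = 0.0153 S → |Z| = 1/|Y| = 65.4 Ω, ∠Z = −∠Y = 84.8°

65.4 Ω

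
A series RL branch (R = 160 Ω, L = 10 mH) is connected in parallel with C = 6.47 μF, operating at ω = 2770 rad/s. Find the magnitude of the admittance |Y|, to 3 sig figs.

X_L = ωL = 27.7 Ω
X_C = 1/(ωC) = 55.8 Ω
Branch 1 (R+jX_L): Z₁ = 160 + j27.7 Ω, |Z₁| = 162 Ω
Branch 2 (−jX_C): Z₂ = −j55.8 Ω
Parallel: Z = Z₁Z₂/(Z₁+Z₂), |Z| = 55.8 Ω, ∠Z = -70.2°
|Y| = 1/|Z| = 17.9 mS

17.9 mS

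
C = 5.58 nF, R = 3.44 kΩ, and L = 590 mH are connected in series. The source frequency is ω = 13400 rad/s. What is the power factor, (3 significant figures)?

X_L = ωL = 7910 Ω
X_C = 1/(ωC) = 13400 Ω
Net reactance X = X_L − X_C = -5470 Ω
Z = 3440 − j5470 Ω
|Z| = √(3440² + 5470²) = 6460 Ω
∠Z = arctan(-5470/3440) = -57.8°
cos φ = cos(-57.8°) = 0.533

0.533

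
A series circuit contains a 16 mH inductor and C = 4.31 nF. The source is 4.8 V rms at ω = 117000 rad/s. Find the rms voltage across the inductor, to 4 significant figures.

80.90 V

X_L = ωL = 1872 Ω
X_C = 1/(ωC) = 1983 Ω
Net reactance X = X_L − X_C = -111.1 Ω
Z = − j111.1 Ω
|Z| = √(0² + 111.1²) = 111.1 Ω
I = V/|Z| = 43.22 mA
V_L = I·|Z_L| = 0.04322 × 1872 = 80.90 V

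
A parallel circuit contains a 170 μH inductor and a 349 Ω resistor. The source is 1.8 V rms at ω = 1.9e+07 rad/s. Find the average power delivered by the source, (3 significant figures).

9.28 mW

X_L = ωL = 3230 Ω
Parallel: admittances add. Y = 1/R + 1/(jωL)
Y = (0.00287 − j0.000310) S
|Y| = 0.00288 S → |Z| = 1/|Y| = 347 Ω, ∠Z = −∠Y = 6.17°
I = V/|Z| = 5.19 mA
P = VI cos φ = 1.8 × 0.00519 × cos(6.17°) = 9.28 mW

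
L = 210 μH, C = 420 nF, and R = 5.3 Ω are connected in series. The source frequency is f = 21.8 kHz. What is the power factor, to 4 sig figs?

0.4221

ω = 2πf = 137000 rad/s
X_L = ωL = 28.76 Ω
X_C = 1/(ωC) = 17.38 Ω
Net reactance X = X_L − X_C = 11.38 Ω
Z = 5.300 + j11.38 Ω
|Z| = √(5.300² + 11.38²) = 12.56 Ω
∠Z = arctan(11.38/5.300) = 65.03°
cos φ = cos(65.03°) = 0.4221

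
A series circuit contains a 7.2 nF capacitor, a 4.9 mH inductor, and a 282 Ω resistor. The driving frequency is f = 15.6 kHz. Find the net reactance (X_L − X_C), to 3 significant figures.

ω = 2πf = 98020 rad/s
X_L = ωL = 480 Ω
X_C = 1/(ωC) = 1420 Ω
X = 480 − 1420 = -937 Ω

-937 Ω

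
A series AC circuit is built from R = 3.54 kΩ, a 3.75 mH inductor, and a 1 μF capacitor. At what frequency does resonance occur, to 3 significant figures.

ω₀ = 1/√(LC) = 1/√(0.00375 × 1e-06) = 16330 rad/s
f₀ = ω₀/(2π) = 2.60 kHz

2.60 kHz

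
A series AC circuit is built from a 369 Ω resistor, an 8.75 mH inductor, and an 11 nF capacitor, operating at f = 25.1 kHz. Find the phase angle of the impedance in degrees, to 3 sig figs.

65.3°

ω = 2πf = 157700 rad/s
X_L = ωL = 1380 Ω
X_C = 1/(ωC) = 576 Ω
Net reactance X = X_L − X_C = 804 Ω
Z = 369 + j804 Ω
|Z| = √(369² + 804²) = 884 Ω
∠Z = arctan(804/369) = 65.3°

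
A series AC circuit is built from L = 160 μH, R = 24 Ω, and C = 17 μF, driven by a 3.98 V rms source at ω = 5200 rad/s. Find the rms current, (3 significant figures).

X_L = ωL = 0.832 Ω
X_C = 1/(ωC) = 11.3 Ω
Net reactance X = X_L − X_C = -10.5 Ω
Z = 24.0 − j10.5 Ω
|Z| = √(24.0² + 10.5²) = 26.2 Ω
I = V/|Z| = 3.98/26.2 = 152 mA

152 mA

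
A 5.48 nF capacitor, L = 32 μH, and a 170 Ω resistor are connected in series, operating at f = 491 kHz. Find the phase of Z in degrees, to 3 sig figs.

ω = 2πf = 3.085e+06 rad/s
X_L = ωL = 98.7 Ω
X_C = 1/(ωC) = 59.2 Ω
Net reactance X = X_L − X_C = 39.6 Ω
Z = 170 + j39.6 Ω
|Z| = √(170² + 39.6²) = 175 Ω
∠Z = arctan(39.6/170) = 13.1°

13.1°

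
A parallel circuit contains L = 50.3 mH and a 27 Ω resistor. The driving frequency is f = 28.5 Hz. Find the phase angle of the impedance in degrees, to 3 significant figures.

ω = 2πf = 179.1 rad/s
X_L = ωL = 9.01 Ω
Parallel: admittances add. Y = 1/R + 1/(jωL)
Y = (0.0370 − j0.111) S
|Y| = 0.117 S → |Z| = 1/|Y| = 8.54 Ω, ∠Z = −∠Y = 71.6°

71.6°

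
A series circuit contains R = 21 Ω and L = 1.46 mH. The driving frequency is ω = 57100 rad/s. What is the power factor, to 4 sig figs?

X_L = ωL = 83.37 Ω
Z = 21.00 + j83.37 Ω
|Z| = √(21.00² + 83.37²) = 85.97 Ω
∠Z = arctan(83.37/21.00) = 75.86°
cos φ = cos(75.86°) = 0.2443

0.2443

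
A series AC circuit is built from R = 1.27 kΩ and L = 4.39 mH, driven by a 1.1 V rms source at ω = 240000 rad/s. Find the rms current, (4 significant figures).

666.6 μA

X_L = ωL = 1054 Ω
Z = 1270 + j1054 Ω
|Z| = √(1270² + 1054²) = 1650 Ω
I = V/|Z| = 1.1/1650 = 666.6 μA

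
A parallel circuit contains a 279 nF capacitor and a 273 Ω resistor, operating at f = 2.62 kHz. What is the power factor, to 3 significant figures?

ω = 2πf = 16460 rad/s
X_C = 1/(ωC) = 218 Ω
Parallel: admittances add. Y = 1/R + jωC
Y = (0.00366 + j0.00459) S
|Y| = 0.00587 S → |Z| = 1/|Y| = 170 Ω, ∠Z = −∠Y = -51.4°
cos φ = cos(-51.4°) = 0.624

0.624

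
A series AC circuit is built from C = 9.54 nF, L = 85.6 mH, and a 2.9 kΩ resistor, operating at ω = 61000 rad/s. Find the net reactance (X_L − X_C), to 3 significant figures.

X_L = ωL = 5220 Ω
X_C = 1/(ωC) = 1720 Ω
X = 5220 − 1720 = 3500 Ω

3500 Ω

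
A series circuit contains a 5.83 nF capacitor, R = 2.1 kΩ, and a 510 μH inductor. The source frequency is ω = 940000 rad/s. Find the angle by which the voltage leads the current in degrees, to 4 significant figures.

8.048°

X_L = ωL = 479.4 Ω
X_C = 1/(ωC) = 182.5 Ω
Net reactance X = X_L − X_C = 296.9 Ω
Z = 2100 + j296.9 Ω
|Z| = √(2100² + 296.9²) = 2121 Ω
∠Z = arctan(296.9/2100) = 8.048°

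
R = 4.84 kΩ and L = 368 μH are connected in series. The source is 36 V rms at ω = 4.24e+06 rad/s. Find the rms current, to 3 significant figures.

7.08 mA

X_L = ωL = 1560 Ω
Z = 4840 + j1560 Ω
|Z| = √(4840² + 1560²) = 5090 Ω
I = V/|Z| = 36/5090 = 7.08 mA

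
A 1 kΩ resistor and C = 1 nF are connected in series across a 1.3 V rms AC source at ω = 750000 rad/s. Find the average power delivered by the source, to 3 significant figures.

X_C = 1/(ωC) = 1330 Ω
Z = 1000 − j1330 Ω
|Z| = √(1000² + 1330²) = 1670 Ω
∠Z = arctan(-1330/1000) = -53.1°
I = V/|Z| = 780 μA
P = VI cos φ = 1.3 × 0.000780 × cos(-53.1°) = 608 μW

608 μW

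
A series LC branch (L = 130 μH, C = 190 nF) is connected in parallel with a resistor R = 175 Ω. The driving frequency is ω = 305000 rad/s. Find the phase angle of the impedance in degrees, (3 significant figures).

82.7°

X_L = ωL = 39.6 Ω
X_C = 1/(ωC) = 17.3 Ω
Branch 1: Z₁ = R = 175 Ω
Branch 2 (series LC): Z₂ = j(X_L − X_C) = j22.4 Ω
Parallel: Z = Z₁Z₂/(Z₁+Z₂), |Z| = 22.2 Ω, ∠Z = 82.7°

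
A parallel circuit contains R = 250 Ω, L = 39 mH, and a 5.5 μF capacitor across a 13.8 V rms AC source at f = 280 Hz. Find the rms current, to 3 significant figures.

87.3 mA

ω = 2πf = 1759 rad/s
X_L = ωL = 68.6 Ω
X_C = 1/(ωC) = 103 Ω
Parallel: admittances add. Y = 1/R + 1/(jωL) + jωC
Y = (0.00400 − j0.00490) S
|Y| = 0.00632 S → |Z| = 1/|Y| = 158 Ω, ∠Z = −∠Y = 50.8°
I = V/|Z| = 13.8/158 = 87.3 mA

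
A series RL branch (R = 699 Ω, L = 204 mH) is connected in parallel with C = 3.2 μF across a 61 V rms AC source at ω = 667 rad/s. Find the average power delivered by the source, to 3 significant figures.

X_L = ωL = 136 Ω
X_C = 1/(ωC) = 469 Ω
Branch 1 (R+jX_L): Z₁ = 699 + j136 Ω, |Z₁| = 712 Ω
Branch 2 (−jX_C): Z₂ = −j469 Ω
Parallel: Z = Z₁Z₂/(Z₁+Z₂), |Z| = 431 Ω, ∠Z = -53.5°
I = V/|Z| = 142 mA
P = VI cos φ = 61 × 0.142 × cos(-53.5°) = 5.13 W

5.13 W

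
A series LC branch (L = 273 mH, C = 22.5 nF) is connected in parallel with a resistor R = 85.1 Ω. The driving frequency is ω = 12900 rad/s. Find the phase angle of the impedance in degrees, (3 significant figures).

48.1°

X_L = ωL = 3520 Ω
X_C = 1/(ωC) = 3450 Ω
Branch 1: Z₁ = R = 85.1 Ω
Branch 2 (series LC): Z₂ = j(X_L − X_C) = j76.4 Ω
Parallel: Z = Z₁Z₂/(Z₁+Z₂), |Z| = 56.8 Ω, ∠Z = 48.1°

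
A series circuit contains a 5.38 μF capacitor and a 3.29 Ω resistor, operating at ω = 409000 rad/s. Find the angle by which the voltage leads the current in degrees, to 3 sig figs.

X_C = 1/(ωC) = 0.454 Ω
Z = 3.29 − j0.454 Ω
|Z| = √(3.29² + 0.454²) = 3.32 Ω
∠Z = arctan(-0.454/3.29) = -7.86°

-7.86°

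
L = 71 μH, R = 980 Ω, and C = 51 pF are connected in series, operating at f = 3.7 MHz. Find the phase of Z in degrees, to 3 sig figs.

39.5°

ω = 2πf = 2.325e+07 rad/s
X_L = ωL = 1650 Ω
X_C = 1/(ωC) = 843 Ω
Net reactance X = X_L − X_C = 807 Ω
Z = 980 + j807 Ω
|Z| = √(980² + 807²) = 1270 Ω
∠Z = arctan(807/980) = 39.5°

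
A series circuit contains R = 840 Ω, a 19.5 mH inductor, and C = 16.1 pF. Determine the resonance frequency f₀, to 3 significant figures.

284 kHz

ω₀ = 1/√(LC) = 1/√(0.0195 × 1.61e-11) = 1.785e+06 rad/s
f₀ = ω₀/(2π) = 284 kHz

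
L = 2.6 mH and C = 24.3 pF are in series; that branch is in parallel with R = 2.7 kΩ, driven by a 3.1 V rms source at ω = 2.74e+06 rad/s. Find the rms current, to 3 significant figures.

X_L = ωL = 7120 Ω
X_C = 1/(ωC) = 15000 Ω
Branch 1: Z₁ = R = 2700 Ω
Branch 2 (series LC): Z₂ = j(X_L − X_C) = −j7900 Ω
Parallel: Z = Z₁Z₂/(Z₁+Z₂), |Z| = 2550 Ω, ∠Z = -18.9°
I = V/|Z| = 3.1/2550 = 1.21 mA

1.21 mA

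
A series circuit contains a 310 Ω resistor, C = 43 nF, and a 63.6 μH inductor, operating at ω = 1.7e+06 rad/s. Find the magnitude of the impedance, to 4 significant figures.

X_L = ωL = 108.1 Ω
X_C = 1/(ωC) = 13.68 Ω
Net reactance X = X_L − X_C = 94.44 Ω
Z = 310.0 + j94.44 Ω
|Z| = √(310.0² + 94.44²) = 324.1 Ω

324.1 Ω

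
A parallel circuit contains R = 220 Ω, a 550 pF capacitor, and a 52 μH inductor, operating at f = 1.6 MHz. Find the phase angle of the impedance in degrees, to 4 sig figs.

ω = 2πf = 1.005e+07 rad/s
X_L = ωL = 522.8 Ω
X_C = 1/(ωC) = 180.9 Ω
Parallel: admittances add. Y = 1/R + 1/(jωL) + jωC
Y = (0.004545 + j0.003616) S
|Y| = 0.005808 S → |Z| = 1/|Y| = 172.2 Ω, ∠Z = −∠Y = -38.51°

-38.51°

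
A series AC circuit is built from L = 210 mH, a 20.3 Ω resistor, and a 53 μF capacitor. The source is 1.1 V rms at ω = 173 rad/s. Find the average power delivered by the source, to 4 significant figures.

X_L = ωL = 36.33 Ω
X_C = 1/(ωC) = 109.1 Ω
Net reactance X = X_L − X_C = -72.73 Ω
Z = 20.30 − j72.73 Ω
|Z| = √(20.30² + 72.73²) = 75.51 Ω
∠Z = arctan(-72.73/20.30) = -74.41°
I = V/|Z| = 14.57 mA
P = VI cos φ = 1.1 × 0.01457 × cos(-74.41°) = 4.308 mW

4.308 mW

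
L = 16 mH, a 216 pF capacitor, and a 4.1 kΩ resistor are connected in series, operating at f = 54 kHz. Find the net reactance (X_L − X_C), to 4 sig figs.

ω = 2πf = 339300 rad/s
X_L = ωL = 5429 Ω
X_C = 1/(ωC) = 13640 Ω
X = 5429 − 13640 = -8216 Ω

-8216 Ω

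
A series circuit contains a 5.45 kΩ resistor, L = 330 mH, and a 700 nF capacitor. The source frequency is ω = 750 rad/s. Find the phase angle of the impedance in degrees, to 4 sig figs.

-16.91°

X_L = ωL = 247.5 Ω
X_C = 1/(ωC) = 1905 Ω
Net reactance X = X_L − X_C = -1657 Ω
Z = 5450 − j1657 Ω
|Z| = √(5450² + 1657²) = 5696 Ω
∠Z = arctan(-1657/5450) = -16.91°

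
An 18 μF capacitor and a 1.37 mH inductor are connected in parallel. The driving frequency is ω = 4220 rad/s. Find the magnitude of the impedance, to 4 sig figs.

X_L = ωL = 5.781 Ω
X_C = 1/(ωC) = 13.16 Ω
Parallel: admittances add. Y = 1/(jωL) + jωC
Y = (0 − j0.09701) S
|Y| = 0.09701 S → |Z| = 1/|Y| = 10.31 Ω, ∠Z = −∠Y = 90.00°

10.31 Ω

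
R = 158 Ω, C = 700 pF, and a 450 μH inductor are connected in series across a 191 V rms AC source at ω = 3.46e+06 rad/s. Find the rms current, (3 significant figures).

165 mA

X_L = ωL = 1560 Ω
X_C = 1/(ωC) = 413 Ω
Net reactance X = X_L − X_C = 1140 Ω
Z = 158 + j1140 Ω
|Z| = √(158² + 1140²) = 1150 Ω
I = V/|Z| = 191/1150 = 165 mA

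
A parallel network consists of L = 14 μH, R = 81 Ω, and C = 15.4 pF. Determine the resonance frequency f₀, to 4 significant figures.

10.84 MHz

ω₀ = 1/√(LC) = 1/√(1.4e-05 × 1.54e-11) = 6.81e+07 rad/s
f₀ = ω₀/(2π) = 10.84 MHz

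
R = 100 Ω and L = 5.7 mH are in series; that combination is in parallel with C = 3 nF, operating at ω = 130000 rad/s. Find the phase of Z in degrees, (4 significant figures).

79.17°

X_L = ωL = 741.0 Ω
X_C = 1/(ωC) = 2564 Ω
Branch 1 (R+jX_L): Z₁ = 100.0 + j741.0 Ω, |Z₁| = 747.7 Ω
Branch 2 (−jX_C): Z₂ = −j2564 Ω
Parallel: Z = Z₁Z₂/(Z₁+Z₂), |Z| = 1050 Ω, ∠Z = 79.17°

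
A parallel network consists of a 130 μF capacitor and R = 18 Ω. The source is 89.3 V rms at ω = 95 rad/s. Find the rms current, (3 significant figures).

X_C = 1/(ωC) = 81.0 Ω
Parallel: admittances add. Y = 1/R + jωC
Y = (0.0556 + j0.0123) S
|Y| = 0.0569 S → |Z| = 1/|Y| = 17.6 Ω, ∠Z = −∠Y = -12.5°
I = V/|Z| = 89.3/17.6 = 5.08 A

5.08 A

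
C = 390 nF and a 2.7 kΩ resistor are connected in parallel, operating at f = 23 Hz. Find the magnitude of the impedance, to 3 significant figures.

2670 Ω

ω = 2πf = 144.5 rad/s
X_C = 1/(ωC) = 17700 Ω
Parallel: admittances add. Y = 1/R + jωC
Y = (0.000370 + j5.64e-05) S
|Y| = 0.000375 S → |Z| = 1/|Y| = 2670 Ω, ∠Z = −∠Y = -8.65°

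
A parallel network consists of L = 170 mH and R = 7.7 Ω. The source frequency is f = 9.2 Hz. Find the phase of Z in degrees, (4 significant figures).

38.08°

ω = 2πf = 57.81 rad/s
X_L = ωL = 9.827 Ω
Parallel: admittances add. Y = 1/R + 1/(jωL)
Y = (0.1299 − j0.1018) S
|Y| = 0.1650 S → |Z| = 1/|Y| = 6.061 Ω, ∠Z = −∠Y = 38.08°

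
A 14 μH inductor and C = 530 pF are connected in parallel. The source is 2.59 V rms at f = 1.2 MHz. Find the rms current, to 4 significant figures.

ω = 2πf = 7.54e+06 rad/s
X_L = ωL = 105.6 Ω
X_C = 1/(ωC) = 250.2 Ω
Parallel: admittances add. Y = 1/(jωL) + jωC
Y = (0 − j0.005477) S
|Y| = 0.005477 S → |Z| = 1/|Y| = 182.6 Ω, ∠Z = −∠Y = 90.00°
I = V/|Z| = 2.59/182.6 = 14.19 mA

14.19 mA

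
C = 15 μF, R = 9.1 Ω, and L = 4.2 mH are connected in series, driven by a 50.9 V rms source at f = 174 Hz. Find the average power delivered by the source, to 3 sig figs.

ω = 2πf = 1093 rad/s
X_L = ωL = 4.59 Ω
X_C = 1/(ωC) = 61.0 Ω
Net reactance X = X_L − X_C = -56.4 Ω
Z = 9.10 − j56.4 Ω
|Z| = √(9.10² + 56.4²) = 57.1 Ω
∠Z = arctan(-56.4/9.10) = -80.8°
I = V/|Z| = 891 mA
P = VI cos φ = 50.9 × 0.891 × cos(-80.8°) = 7.23 W

7.23 W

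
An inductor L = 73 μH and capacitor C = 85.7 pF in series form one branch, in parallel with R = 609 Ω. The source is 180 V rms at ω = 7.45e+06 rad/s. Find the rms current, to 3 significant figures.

344 mA

X_L = ωL = 544 Ω
X_C = 1/(ωC) = 1570 Ω
Branch 1: Z₁ = R = 609 Ω
Branch 2 (series LC): Z₂ = j(X_L − X_C) = −j1020 Ω
Parallel: Z = Z₁Z₂/(Z₁+Z₂), |Z| = 523 Ω, ∠Z = -30.8°
I = V/|Z| = 180/523 = 344 mA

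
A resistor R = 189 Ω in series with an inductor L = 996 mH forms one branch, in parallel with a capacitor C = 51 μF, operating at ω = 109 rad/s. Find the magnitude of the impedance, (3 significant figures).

X_L = ωL = 109 Ω
X_C = 1/(ωC) = 180 Ω
Branch 1 (R+jX_L): Z₁ = 189 + j109 Ω, |Z₁| = 218 Ω
Branch 2 (−jX_C): Z₂ = −j180 Ω
Parallel: Z = Z₁Z₂/(Z₁+Z₂), |Z| = 194 Ω, ∠Z = -39.5°

194 Ω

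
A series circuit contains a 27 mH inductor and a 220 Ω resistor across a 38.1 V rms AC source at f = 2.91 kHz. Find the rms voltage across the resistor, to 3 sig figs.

15.5 V

ω = 2πf = 18280 rad/s
X_L = ωL = 494 Ω
Z = 220 + j494 Ω
|Z| = √(220² + 494²) = 540 Ω
I = V/|Z| = 70.5 mA
V_R = I·|Z_R| = 0.0705 × 220 = 15.5 V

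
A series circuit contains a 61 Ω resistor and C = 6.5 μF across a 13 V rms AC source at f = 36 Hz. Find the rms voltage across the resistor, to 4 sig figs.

1.161 V

ω = 2πf = 226.2 rad/s
X_C = 1/(ωC) = 680.1 Ω
Z = 61.00 − j680.1 Ω
|Z| = √(61.00² + 680.1²) = 682.9 Ω
I = V/|Z| = 19.04 mA
V_R = I·|Z_R| = 0.01904 × 61.00 = 1.161 V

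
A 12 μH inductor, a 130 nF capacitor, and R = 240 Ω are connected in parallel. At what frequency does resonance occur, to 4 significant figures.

127.4 kHz

ω₀ = 1/√(LC) = 1/√(1.2e-05 × 1.3e-07) = 800600 rad/s
f₀ = ω₀/(2π) = 127.4 kHz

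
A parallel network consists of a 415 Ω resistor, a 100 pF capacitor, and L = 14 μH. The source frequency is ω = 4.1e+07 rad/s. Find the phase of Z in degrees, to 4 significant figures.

-44.38°

X_L = ωL = 574.0 Ω
X_C = 1/(ωC) = 243.9 Ω
Parallel: admittances add. Y = 1/R + 1/(jωL) + jωC
Y = (0.002410 + j0.002358) S
|Y| = 0.003371 S → |Z| = 1/|Y| = 296.6 Ω, ∠Z = −∠Y = -44.38°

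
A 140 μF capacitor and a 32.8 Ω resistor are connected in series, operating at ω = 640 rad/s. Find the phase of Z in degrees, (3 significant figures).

X_C = 1/(ωC) = 11.2 Ω
Z = 32.8 − j11.2 Ω
|Z| = √(32.8² + 11.2²) = 34.6 Ω
∠Z = arctan(-11.2/32.8) = -18.8°

-18.8°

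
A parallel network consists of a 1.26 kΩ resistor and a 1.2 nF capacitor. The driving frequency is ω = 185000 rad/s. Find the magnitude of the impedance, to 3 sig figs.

X_C = 1/(ωC) = 4500 Ω
Parallel: admittances add. Y = 1/R + jωC
Y = (0.000794 + j0.000222) S
|Y| = 0.000824 S → |Z| = 1/|Y| = 1210 Ω, ∠Z = −∠Y = -15.6°

1210 Ω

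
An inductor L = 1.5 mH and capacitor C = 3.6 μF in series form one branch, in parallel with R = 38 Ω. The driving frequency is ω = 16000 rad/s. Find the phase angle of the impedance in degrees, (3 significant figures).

80.1°

X_L = ωL = 24.0 Ω
X_C = 1/(ωC) = 17.4 Ω
Branch 1: Z₁ = R = 38.0 Ω
Branch 2 (series LC): Z₂ = j(X_L − X_C) = j6.64 Ω
Parallel: Z = Z₁Z₂/(Z₁+Z₂), |Z| = 6.54 Ω, ∠Z = 80.1°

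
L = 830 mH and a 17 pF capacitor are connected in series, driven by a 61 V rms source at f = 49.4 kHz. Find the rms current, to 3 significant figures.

ω = 2πf = 310400 rad/s
X_L = ωL = 258000 Ω
X_C = 1/(ωC) = 190000 Ω
Net reactance X = X_L − X_C = 68100 Ω
Z = j68100 Ω
|Z| = √(0² + 68100²) = 68100 Ω
I = V/|Z| = 61/68100 = 896 μA

896 μA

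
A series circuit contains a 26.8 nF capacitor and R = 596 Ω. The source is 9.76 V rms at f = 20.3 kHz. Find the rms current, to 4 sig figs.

14.70 mA

ω = 2πf = 127500 rad/s
X_C = 1/(ωC) = 292.5 Ω
Z = 596.0 − j292.5 Ω
|Z| = √(596.0² + 292.5²) = 663.9 Ω
I = V/|Z| = 9.76/663.9 = 14.70 mA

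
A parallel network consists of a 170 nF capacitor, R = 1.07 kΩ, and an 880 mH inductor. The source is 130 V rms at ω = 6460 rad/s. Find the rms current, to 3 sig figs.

X_L = ωL = 5680 Ω
X_C = 1/(ωC) = 911 Ω
Parallel: admittances add. Y = 1/R + 1/(jωL) + jωC
Y = (0.000935 + j0.000922) S
|Y| = 0.00131 S → |Z| = 1/|Y| = 762 Ω, ∠Z = −∠Y = -44.6°
I = V/|Z| = 130/762 = 171 mA

171 mA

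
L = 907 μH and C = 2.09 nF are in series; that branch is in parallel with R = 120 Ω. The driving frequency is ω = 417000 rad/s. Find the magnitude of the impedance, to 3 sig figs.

119 Ω

X_L = ωL = 378 Ω
X_C = 1/(ωC) = 1150 Ω
Branch 1: Z₁ = R = 120 Ω
Branch 2 (series LC): Z₂ = j(X_L − X_C) = −j769 Ω
Parallel: Z = Z₁Z₂/(Z₁+Z₂), |Z| = 119 Ω, ∠Z = -8.87°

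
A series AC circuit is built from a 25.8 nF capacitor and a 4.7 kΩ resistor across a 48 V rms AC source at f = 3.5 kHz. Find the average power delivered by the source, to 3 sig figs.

ω = 2πf = 21990 rad/s
X_C = 1/(ωC) = 1760 Ω
Z = 4700 − j1760 Ω
|Z| = √(4700² + 1760²) = 5020 Ω
∠Z = arctan(-1760/4700) = -20.6°
I = V/|Z| = 9.56 mA
P = VI cos φ = 48 × 0.00956 × cos(-20.6°) = 430 mW

430 mW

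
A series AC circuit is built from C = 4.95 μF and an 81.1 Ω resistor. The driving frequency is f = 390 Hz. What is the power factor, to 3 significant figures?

0.701

ω = 2πf = 2450 rad/s
X_C = 1/(ωC) = 82.4 Ω
Z = 81.1 − j82.4 Ω
|Z| = √(81.1² + 82.4²) = 116 Ω
∠Z = arctan(-82.4/81.1) = -45.5°
cos φ = cos(-45.5°) = 0.701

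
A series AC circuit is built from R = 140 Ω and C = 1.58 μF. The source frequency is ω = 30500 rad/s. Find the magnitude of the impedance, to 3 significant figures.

142 Ω

X_C = 1/(ωC) = 20.8 Ω
Z = 140 − j20.8 Ω
|Z| = √(140² + 20.8²) = 142 Ω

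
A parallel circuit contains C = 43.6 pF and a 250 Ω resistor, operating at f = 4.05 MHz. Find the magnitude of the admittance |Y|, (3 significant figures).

4.15 mS

ω = 2πf = 2.545e+07 rad/s
X_C = 1/(ωC) = 901 Ω
Parallel: admittances add. Y = 1/R + jωC
Y = (0.00400 + j0.00111) S
|Y| = 0.00415 S → |Z| = 1/|Y| = 241 Ω, ∠Z = −∠Y = -15.5°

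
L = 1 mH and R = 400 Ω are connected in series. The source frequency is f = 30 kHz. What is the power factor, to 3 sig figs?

ω = 2πf = 188500 rad/s
X_L = ωL = 188 Ω
Z = 400 + j188 Ω
|Z| = √(400² + 188²) = 442 Ω
∠Z = arctan(188/400) = 25.2°
cos φ = cos(25.2°) = 0.905

0.905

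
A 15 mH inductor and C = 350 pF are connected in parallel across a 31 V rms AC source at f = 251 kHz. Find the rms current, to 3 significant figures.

ω = 2πf = 1.577e+06 rad/s
X_L = ωL = 23700 Ω
X_C = 1/(ωC) = 1810 Ω
Parallel: admittances add. Y = 1/(jωL) + jωC
Y = (0 + j0.000510) S
|Y| = 0.000510 S → |Z| = 1/|Y| = 1960 Ω, ∠Z = −∠Y = -90.0°
I = V/|Z| = 31/1960 = 15.8 mA

15.8 mA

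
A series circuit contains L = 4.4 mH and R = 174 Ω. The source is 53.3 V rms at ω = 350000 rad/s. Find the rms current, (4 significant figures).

X_L = ωL = 1540 Ω
Z = 174.0 + j1540 Ω
|Z| = √(174.0² + 1540²) = 1550 Ω
I = V/|Z| = 53.3/1550 = 34.39 mA

34.39 mA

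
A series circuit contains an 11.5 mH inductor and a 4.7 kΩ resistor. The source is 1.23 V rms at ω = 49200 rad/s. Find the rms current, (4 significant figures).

259.8 μA

X_L = ωL = 565.8 Ω
Z = 4700 + j565.8 Ω
|Z| = √(4700² + 565.8²) = 4734 Ω
I = V/|Z| = 1.23/4734 = 259.8 μA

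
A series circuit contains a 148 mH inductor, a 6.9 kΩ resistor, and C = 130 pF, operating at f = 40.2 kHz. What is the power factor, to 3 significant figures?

ω = 2πf = 252600 rad/s
X_L = ωL = 37400 Ω
X_C = 1/(ωC) = 30500 Ω
Net reactance X = X_L − X_C = 6930 Ω
Z = 6900 + j6930 Ω
|Z| = √(6900² + 6930²) = 9780 Ω
∠Z = arctan(6930/6900) = 45.1°
cos φ = cos(45.1°) = 0.706

0.706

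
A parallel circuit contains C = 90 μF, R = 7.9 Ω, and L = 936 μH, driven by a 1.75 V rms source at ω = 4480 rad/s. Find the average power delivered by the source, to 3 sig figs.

388 mW

X_L = ωL = 4.19 Ω
X_C = 1/(ωC) = 2.48 Ω
Parallel: admittances add. Y = 1/R + 1/(jωL) + jωC
Y = (0.127 + j0.165) S
|Y| = 0.208 S → |Z| = 1/|Y| = 4.81 Ω, ∠Z = −∠Y = -52.5°
I = V/|Z| = 364 mA
P = VI cos φ = 1.75 × 0.364 × cos(-52.5°) = 388 mW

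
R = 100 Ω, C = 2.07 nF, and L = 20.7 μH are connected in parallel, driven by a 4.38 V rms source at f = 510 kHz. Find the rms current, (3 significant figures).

57.3 mA

ω = 2πf = 3.204e+06 rad/s
X_L = ωL = 66.3 Ω
X_C = 1/(ωC) = 151 Ω
Parallel: admittances add. Y = 1/R + 1/(jωL) + jωC
Y = (0.0100 − j0.00844) S
|Y| = 0.0131 S → |Z| = 1/|Y| = 76.4 Ω, ∠Z = −∠Y = 40.2°
I = V/|Z| = 4.38/76.4 = 57.3 mA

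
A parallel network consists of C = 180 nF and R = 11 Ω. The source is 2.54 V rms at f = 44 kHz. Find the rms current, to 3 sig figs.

ω = 2πf = 276500 rad/s
X_C = 1/(ωC) = 20.1 Ω
Parallel: admittances add. Y = 1/R + jωC
Y = (0.0909 + j0.0498) S
|Y| = 0.104 S → |Z| = 1/|Y| = 9.65 Ω, ∠Z = −∠Y = -28.7°
I = V/|Z| = 2.54/9.65 = 263 mA

263 mA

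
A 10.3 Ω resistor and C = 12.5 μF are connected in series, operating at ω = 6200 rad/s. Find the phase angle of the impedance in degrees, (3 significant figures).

X_C = 1/(ωC) = 12.9 Ω
Z = 10.3 − j12.9 Ω
|Z| = √(10.3² + 12.9²) = 16.5 Ω
∠Z = arctan(-12.9/10.3) = -51.4°

-51.4°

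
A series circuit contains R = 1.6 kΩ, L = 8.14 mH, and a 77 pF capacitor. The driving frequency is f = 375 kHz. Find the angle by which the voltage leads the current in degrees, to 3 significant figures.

83.3°

ω = 2πf = 2.356e+06 rad/s
X_L = ωL = 19200 Ω
X_C = 1/(ωC) = 5510 Ω
Net reactance X = X_L − X_C = 13700 Ω
Z = 1600 + j13700 Ω
|Z| = √(1600² + 13700²) = 13800 Ω
∠Z = arctan(13700/1600) = 83.3°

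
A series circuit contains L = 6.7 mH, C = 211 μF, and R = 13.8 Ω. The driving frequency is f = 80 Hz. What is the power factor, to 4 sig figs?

0.9156

ω = 2πf = 502.7 rad/s
X_L = ωL = 3.368 Ω
X_C = 1/(ωC) = 9.429 Ω
Net reactance X = X_L − X_C = -6.061 Ω
Z = 13.80 − j6.061 Ω
|Z| = √(13.80² + 6.061²) = 15.07 Ω
∠Z = arctan(-6.061/13.80) = -23.71°
cos φ = cos(-23.71°) = 0.9156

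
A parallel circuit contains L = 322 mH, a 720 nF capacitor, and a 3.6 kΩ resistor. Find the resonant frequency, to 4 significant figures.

ω₀ = 1/√(LC) = 1/√(0.322 × 7.2e-07) = 2077 rad/s
f₀ = ω₀/(2π) = 330.5 Hz

330.5 Hz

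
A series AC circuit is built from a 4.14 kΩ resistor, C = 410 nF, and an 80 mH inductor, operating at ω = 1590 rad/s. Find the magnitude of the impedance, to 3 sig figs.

X_L = ωL = 127 Ω
X_C = 1/(ωC) = 1530 Ω
Net reactance X = X_L − X_C = -1410 Ω
Z = 4140 − j1410 Ω
|Z| = √(4140² + 1410²) = 4370 Ω

4370 Ω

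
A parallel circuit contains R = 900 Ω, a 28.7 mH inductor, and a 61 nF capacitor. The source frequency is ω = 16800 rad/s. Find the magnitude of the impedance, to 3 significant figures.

654 Ω

X_L = ωL = 482 Ω
X_C = 1/(ωC) = 976 Ω
Parallel: admittances add. Y = 1/R + 1/(jωL) + jωC
Y = (0.00111 − j0.00105) S
|Y| = 0.00153 S → |Z| = 1/|Y| = 654 Ω, ∠Z = −∠Y = 43.4°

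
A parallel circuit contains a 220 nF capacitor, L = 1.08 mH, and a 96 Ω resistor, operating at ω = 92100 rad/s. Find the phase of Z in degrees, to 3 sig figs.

X_L = ωL = 99.5 Ω
X_C = 1/(ωC) = 49.4 Ω
Parallel: admittances add. Y = 1/R + 1/(jωL) + jωC
Y = (0.0104 + j0.0102) S
|Y| = 0.0146 S → |Z| = 1/|Y| = 68.6 Ω, ∠Z = −∠Y = -44.4°

-44.4°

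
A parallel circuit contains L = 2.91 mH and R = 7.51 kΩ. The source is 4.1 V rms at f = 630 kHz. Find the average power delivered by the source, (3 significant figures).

2.24 mW

ω = 2πf = 3.958e+06 rad/s
X_L = ωL = 11500 Ω
Parallel: admittances add. Y = 1/R + 1/(jωL)
Y = (0.000133 − j8.68e-05) S
|Y| = 0.000159 S → |Z| = 1/|Y| = 6290 Ω, ∠Z = −∠Y = 33.1°
I = V/|Z| = 652 μA
P = VI cos φ = 4.1 × 0.000652 × cos(33.1°) = 2.24 mW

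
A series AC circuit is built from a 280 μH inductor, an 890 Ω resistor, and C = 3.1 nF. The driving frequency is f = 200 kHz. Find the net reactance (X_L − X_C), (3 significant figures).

95.2 Ω

ω = 2πf = 1.257e+06 rad/s
X_L = ωL = 352 Ω
X_C = 1/(ωC) = 257 Ω
X = 352 − 257 = 95.2 Ω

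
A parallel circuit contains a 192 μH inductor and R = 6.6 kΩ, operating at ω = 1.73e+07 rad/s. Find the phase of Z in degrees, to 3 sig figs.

X_L = ωL = 3320 Ω
Parallel: admittances add. Y = 1/R + 1/(jωL)
Y = (0.000152 − j0.000301) S
|Y| = 0.000337 S → |Z| = 1/|Y| = 2970 Ω, ∠Z = −∠Y = 63.3°

63.3°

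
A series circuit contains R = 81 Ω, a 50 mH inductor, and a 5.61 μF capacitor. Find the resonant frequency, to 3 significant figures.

ω₀ = 1/√(LC) = 1/√(0.05 × 5.61e-06) = 1888 rad/s
f₀ = ω₀/(2π) = 301 Hz

301 Hz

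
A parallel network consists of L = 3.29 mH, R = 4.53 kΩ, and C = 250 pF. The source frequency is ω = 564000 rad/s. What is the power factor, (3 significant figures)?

0.485

X_L = ωL = 1860 Ω
X_C = 1/(ωC) = 7090 Ω
Parallel: admittances add. Y = 1/R + 1/(jωL) + jωC
Y = (0.000221 − j0.000398) S
|Y| = 0.000455 S → |Z| = 1/|Y| = 2200 Ω, ∠Z = −∠Y = 61.0°
cos φ = cos(61.0°) = 0.485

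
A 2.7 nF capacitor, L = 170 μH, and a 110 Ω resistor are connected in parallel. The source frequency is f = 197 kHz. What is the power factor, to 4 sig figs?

ω = 2πf = 1.238e+06 rad/s
X_L = ωL = 210.4 Ω
X_C = 1/(ωC) = 299.2 Ω
Parallel: admittances add. Y = 1/R + 1/(jωL) + jωC
Y = (0.009091 − j0.001410) S
|Y| = 0.009200 S → |Z| = 1/|Y| = 108.7 Ω, ∠Z = −∠Y = 8.818°
cos φ = cos(8.818°) = 0.9882

0.9882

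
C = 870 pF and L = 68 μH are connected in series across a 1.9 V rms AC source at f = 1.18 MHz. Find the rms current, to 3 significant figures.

ω = 2πf = 7.414e+06 rad/s
X_L = ωL = 504 Ω
X_C = 1/(ωC) = 155 Ω
Net reactance X = X_L − X_C = 349 Ω
Z = j349 Ω
|Z| = √(0² + 349²) = 349 Ω
I = V/|Z| = 1.9/349 = 5.44 mA

5.44 mA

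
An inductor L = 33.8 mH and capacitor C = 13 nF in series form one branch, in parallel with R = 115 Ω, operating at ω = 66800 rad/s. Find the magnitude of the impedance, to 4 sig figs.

X_L = ωL = 2258 Ω
X_C = 1/(ωC) = 1152 Ω
Branch 1: Z₁ = R = 115.0 Ω
Branch 2 (series LC): Z₂ = j(X_L − X_C) = j1106 Ω
Parallel: Z = Z₁Z₂/(Z₁+Z₂), |Z| = 114.4 Ω, ∠Z = 5.935°

114.4 Ω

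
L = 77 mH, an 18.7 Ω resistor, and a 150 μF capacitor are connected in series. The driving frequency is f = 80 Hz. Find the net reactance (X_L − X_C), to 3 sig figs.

ω = 2πf = 502.7 rad/s
X_L = ωL = 38.7 Ω
X_C = 1/(ωC) = 13.3 Ω
X = 38.7 − 13.3 = 25.4 Ω

25.4 Ω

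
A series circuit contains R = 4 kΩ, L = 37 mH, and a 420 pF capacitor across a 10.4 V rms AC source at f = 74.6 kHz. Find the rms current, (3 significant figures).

806 μA

ω = 2πf = 468700 rad/s
X_L = ωL = 17300 Ω
X_C = 1/(ωC) = 5080 Ω
Net reactance X = X_L − X_C = 12300 Ω
Z = 4000 + j12300 Ω
|Z| = √(4000² + 12300²) = 12900 Ω
I = V/|Z| = 10.4/12900 = 806 μA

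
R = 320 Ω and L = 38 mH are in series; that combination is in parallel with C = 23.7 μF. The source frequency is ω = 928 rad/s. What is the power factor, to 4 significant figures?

0.1412

X_L = ωL = 35.26 Ω
X_C = 1/(ωC) = 45.47 Ω
Branch 1 (R+jX_L): Z₁ = 320.0 + j35.26 Ω, |Z₁| = 321.9 Ω
Branch 2 (−jX_C): Z₂ = −j45.47 Ω
Parallel: Z = Z₁Z₂/(Z₁+Z₂), |Z| = 45.72 Ω, ∠Z = -81.89°
cos φ = cos(-81.89°) = 0.1412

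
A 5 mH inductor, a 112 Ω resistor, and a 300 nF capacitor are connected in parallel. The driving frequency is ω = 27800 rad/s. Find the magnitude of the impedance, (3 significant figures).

111 Ω

X_L = ωL = 139 Ω
X_C = 1/(ωC) = 120 Ω
Parallel: admittances add. Y = 1/R + 1/(jωL) + jωC
Y = (0.00893 + j0.00115) S
|Y| = 0.00900 S → |Z| = 1/|Y| = 111 Ω, ∠Z = −∠Y = -7.31°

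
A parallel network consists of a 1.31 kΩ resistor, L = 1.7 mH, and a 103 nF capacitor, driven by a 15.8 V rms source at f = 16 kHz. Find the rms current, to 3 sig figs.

72.2 mA

ω = 2πf = 100500 rad/s
X_L = ωL = 171 Ω
X_C = 1/(ωC) = 96.6 Ω
Parallel: admittances add. Y = 1/R + 1/(jωL) + jωC
Y = (0.000763 + j0.00450) S
|Y| = 0.00457 S → |Z| = 1/|Y| = 219 Ω, ∠Z = −∠Y = -80.4°
I = V/|Z| = 15.8/219 = 72.2 mA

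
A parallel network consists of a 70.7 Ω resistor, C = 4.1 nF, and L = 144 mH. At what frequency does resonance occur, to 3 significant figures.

6.55 kHz

ω₀ = 1/√(LC) = 1/√(0.144 × 4.1e-09) = 41160 rad/s
f₀ = ω₀/(2π) = 6.55 kHz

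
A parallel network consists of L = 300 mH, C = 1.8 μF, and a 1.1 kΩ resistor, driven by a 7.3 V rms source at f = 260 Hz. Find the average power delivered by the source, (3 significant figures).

ω = 2πf = 1634 rad/s
X_L = ωL = 490 Ω
X_C = 1/(ωC) = 340 Ω
Parallel: admittances add. Y = 1/R + 1/(jωL) + jωC
Y = (0.000909 + j0.000900) S
|Y| = 0.00128 S → |Z| = 1/|Y| = 782 Ω, ∠Z = −∠Y = -44.7°
I = V/|Z| = 9.34 mA
P = VI cos φ = 7.3 × 0.00934 × cos(-44.7°) = 48.4 mW

48.4 mW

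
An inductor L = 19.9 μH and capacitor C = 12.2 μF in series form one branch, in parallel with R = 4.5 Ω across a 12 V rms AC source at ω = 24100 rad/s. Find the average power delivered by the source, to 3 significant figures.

32.0 W

X_L = ωL = 0.480 Ω
X_C = 1/(ωC) = 3.40 Ω
Branch 1: Z₁ = R = 4.50 Ω
Branch 2 (series LC): Z₂ = j(X_L − X_C) = −j2.92 Ω
Parallel: Z = Z₁Z₂/(Z₁+Z₂), |Z| = 2.45 Ω, ∠Z = -57.0°
I = V/|Z| = 4.90 A
P = VI cos φ = 12 × 4.90 × cos(-57.0°) = 32.0 W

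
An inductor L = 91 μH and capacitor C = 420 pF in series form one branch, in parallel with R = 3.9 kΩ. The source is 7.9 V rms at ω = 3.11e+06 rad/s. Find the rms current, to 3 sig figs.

X_L = ωL = 283 Ω
X_C = 1/(ωC) = 766 Ω
Branch 1: Z₁ = R = 3900 Ω
Branch 2 (series LC): Z₂ = j(X_L − X_C) = −j483 Ω
Parallel: Z = Z₁Z₂/(Z₁+Z₂), |Z| = 479 Ω, ∠Z = -82.9°
I = V/|Z| = 7.9/479 = 16.5 mA

16.5 mA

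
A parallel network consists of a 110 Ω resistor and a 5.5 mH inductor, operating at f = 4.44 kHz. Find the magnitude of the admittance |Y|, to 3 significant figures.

11.2 mS

ω = 2πf = 27900 rad/s
X_L = ωL = 153 Ω
Parallel: admittances add. Y = 1/R + 1/(jωL)
Y = (0.00909 − j0.00652) S
|Y| = 0.0112 S → |Z| = 1/|Y| = 89.4 Ω, ∠Z = −∠Y = 35.6°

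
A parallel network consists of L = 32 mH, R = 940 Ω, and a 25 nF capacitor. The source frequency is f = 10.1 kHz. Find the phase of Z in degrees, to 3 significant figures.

-45.8°

ω = 2πf = 63460 rad/s
X_L = ωL = 2030 Ω
X_C = 1/(ωC) = 630 Ω
Parallel: admittances add. Y = 1/R + 1/(jωL) + jωC
Y = (0.00106 + j0.00109) S
|Y| = 0.00153 S → |Z| = 1/|Y| = 655 Ω, ∠Z = −∠Y = -45.8°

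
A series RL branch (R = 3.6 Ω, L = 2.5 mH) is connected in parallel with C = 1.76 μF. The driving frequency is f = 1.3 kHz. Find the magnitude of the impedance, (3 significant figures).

ω = 2πf = 8168 rad/s
X_L = ωL = 20.4 Ω
X_C = 1/(ωC) = 69.6 Ω
Branch 1 (R+jX_L): Z₁ = 3.60 + j20.4 Ω, |Z₁| = 20.7 Ω
Branch 2 (−jX_C): Z₂ = −j69.6 Ω
Parallel: Z = Z₁Z₂/(Z₁+Z₂), |Z| = 29.3 Ω, ∠Z = 75.8°

29.3 Ω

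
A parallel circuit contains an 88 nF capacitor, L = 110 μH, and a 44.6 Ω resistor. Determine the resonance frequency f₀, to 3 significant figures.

ω₀ = 1/√(LC) = 1/√(0.00011 × 8.8e-08) = 321400 rad/s
f₀ = ω₀/(2π) = 51.2 kHz

51.2 kHz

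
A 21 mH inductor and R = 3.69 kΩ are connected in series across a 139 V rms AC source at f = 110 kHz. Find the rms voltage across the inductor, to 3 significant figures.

ω = 2πf = 691200 rad/s
X_L = ωL = 14500 Ω
Z = 3690 + j14500 Ω
|Z| = √(3690² + 14500²) = 15000 Ω
I = V/|Z| = 9.28 mA
V_L = I·|Z_L| = 0.00928 × 14500 = 135 V

135 V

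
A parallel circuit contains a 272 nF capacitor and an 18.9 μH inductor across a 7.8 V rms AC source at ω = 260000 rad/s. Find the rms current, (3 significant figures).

X_L = ωL = 4.91 Ω
X_C = 1/(ωC) = 14.1 Ω
Parallel: admittances add. Y = 1/(jωL) + jωC
Y = (0 − j0.133) S
|Y| = 0.133 S → |Z| = 1/|Y| = 7.53 Ω, ∠Z = −∠Y = 90.0°
I = V/|Z| = 7.8/7.53 = 1.04 A

1.04 A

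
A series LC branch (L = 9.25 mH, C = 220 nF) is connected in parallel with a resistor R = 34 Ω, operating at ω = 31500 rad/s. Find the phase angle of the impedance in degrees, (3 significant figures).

X_L = ωL = 291 Ω
X_C = 1/(ωC) = 144 Ω
Branch 1: Z₁ = R = 34.0 Ω
Branch 2 (series LC): Z₂ = j(X_L − X_C) = j147 Ω
Parallel: Z = Z₁Z₂/(Z₁+Z₂), |Z| = 33.1 Ω, ∠Z = 13.0°

13.0°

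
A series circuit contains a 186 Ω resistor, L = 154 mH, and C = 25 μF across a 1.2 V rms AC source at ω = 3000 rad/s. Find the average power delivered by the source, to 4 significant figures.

X_L = ωL = 462.0 Ω
X_C = 1/(ωC) = 13.33 Ω
Net reactance X = X_L − X_C = 448.7 Ω
Z = 186.0 + j448.7 Ω
|Z| = √(186.0² + 448.7²) = 485.7 Ω
∠Z = arctan(448.7/186.0) = 67.48°
I = V/|Z| = 2.471 mA
P = VI cos φ = 1.2 × 0.002471 × cos(67.48°) = 1.135 mW

1.135 mW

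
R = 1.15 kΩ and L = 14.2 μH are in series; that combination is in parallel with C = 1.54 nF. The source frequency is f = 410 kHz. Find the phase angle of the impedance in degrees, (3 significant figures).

-77.6°

ω = 2πf = 2.576e+06 rad/s
X_L = ωL = 36.6 Ω
X_C = 1/(ωC) = 252 Ω
Branch 1 (R+jX_L): Z₁ = 1150 + j36.6 Ω, |Z₁| = 1150 Ω
Branch 2 (−jX_C): Z₂ = −j252 Ω
Parallel: Z = Z₁Z₂/(Z₁+Z₂), |Z| = 248 Ω, ∠Z = -77.6°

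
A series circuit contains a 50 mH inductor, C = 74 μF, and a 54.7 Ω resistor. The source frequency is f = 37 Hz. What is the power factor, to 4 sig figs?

ω = 2πf = 232.5 rad/s
X_L = ωL = 11.62 Ω
X_C = 1/(ωC) = 58.13 Ω
Net reactance X = X_L − X_C = -46.50 Ω
Z = 54.70 − j46.50 Ω
|Z| = √(54.70² + 46.50²) = 71.80 Ω
∠Z = arctan(-46.50/54.70) = -40.37°
cos φ = cos(-40.37°) = 0.7619

0.7619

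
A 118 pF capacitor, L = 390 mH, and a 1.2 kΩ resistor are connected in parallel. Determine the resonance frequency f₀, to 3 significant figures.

ω₀ = 1/√(LC) = 1/√(0.39 × 1.18e-10) = 147400 rad/s
f₀ = ω₀/(2π) = 23.5 kHz

23.5 kHz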